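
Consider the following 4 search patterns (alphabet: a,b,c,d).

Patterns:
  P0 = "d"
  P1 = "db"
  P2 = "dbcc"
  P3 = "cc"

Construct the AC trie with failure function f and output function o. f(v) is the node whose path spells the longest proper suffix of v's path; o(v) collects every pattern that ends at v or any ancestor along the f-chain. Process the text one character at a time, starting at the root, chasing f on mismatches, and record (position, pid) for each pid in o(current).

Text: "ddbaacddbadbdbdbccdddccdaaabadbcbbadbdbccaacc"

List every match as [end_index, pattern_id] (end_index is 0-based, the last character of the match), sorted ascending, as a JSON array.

Build automaton:
Trie (insert patterns):
  n0 'ε': c→5 d→1
  n1 'd': b→2  ←P0
  n2 'db': c→3  ←P1
  n3 'dbc': c→4
  n4 'dbcc': ·  ←P2
  n5 'c': c→6
  n6 'cc': ·  ←P3

BFS fail/out derivation:
  fail(1) 'd': from fail(0)=0 chase 'd': 0 ⇒ 0;  out={0}∪out(0)={0}
  fail(5) 'c': from fail(0)=0 chase 'c': 0 ⇒ 0;  out=∅∪out(0)=∅
  fail(2) 'db': from fail(1)=0 chase 'b': 0 ⇒ 0;  out={1}∪out(0)={1}
  fail(6) 'cc': from fail(5)=0 chase 'c': 0 ⇒ 5;  out={3}∪out(5)={3}
  fail(3) 'dbc': from fail(2)=0 chase 'c': 0 ⇒ 5;  out=∅∪out(5)=∅
  fail(4) 'dbcc': from fail(3)=5 chase 'c': 5 ⇒ 6;  out={2}∪out(6)={2,3}

Run:
i=0 'd': node 0→1  → match P0@[0:0]
i=1 'd': node 1→1 (fail-walked)  → match P0@[1:1]
i=2 'b': node 1→2  → match P1@[1:2]
i=3 'a': node 2→0 (fail-walked)
i=4 'a': node 0→0
i=5 'c': node 0→5
i=6 'd': node 5→1 (fail-walked)  → match P0@[6:6]
i=7 'd': node 1→1 (fail-walked)  → match P0@[7:7]
i=8 'b': node 1→2  → match P1@[7:8]
i=9 'a': node 2→0 (fail-walked)
i=10 'd': node 0→1  → match P0@[10:10]
i=11 'b': node 1→2  → match P1@[10:11]
i=12 'd': node 2→1 (fail-walked)  → match P0@[12:12]
i=13 'b': node 1→2  → match P1@[12:13]
i=14 'd': node 2→1 (fail-walked)  → match P0@[14:14]
i=15 'b': node 1→2  → match P1@[14:15]
i=16 'c': node 2→3
i=17 'c': node 3→4  → match P2@[14:17],P3@[16:17]
i=18 'd': node 4→1 (fail-walked)  → match P0@[18:18]
i=19 'd': node 1→1 (fail-walked)  → match P0@[19:19]
i=20 'd': node 1→1 (fail-walked)  → match P0@[20:20]
i=21 'c': node 1→5 (fail-walked)
i=22 'c': node 5→6  → match P3@[21:22]
i=23 'd': node 6→1 (fail-walked)  → match P0@[23:23]
i=24 'a': node 1→0 (fail-walked)
i=25 'a': node 0→0
i=26 'a': node 0→0
i=27 'b': node 0→0
i=28 'a': node 0→0
i=29 'd': node 0→1  → match P0@[29:29]
i=30 'b': node 1→2  → match P1@[29:30]
i=31 'c': node 2→3
i=32 'b': node 3→0 (fail-walked)
i=33 'b': node 0→0
i=34 'a': node 0→0
i=35 'd': node 0→1  → match P0@[35:35]
i=36 'b': node 1→2  → match P1@[35:36]
i=37 'd': node 2→1 (fail-walked)  → match P0@[37:37]
i=38 'b': node 1→2  → match P1@[37:38]
i=39 'c': node 2→3
i=40 'c': node 3→4  → match P2@[37:40],P3@[39:40]
i=41 'a': node 4→0 (fail-walked)
i=42 'a': node 0→0
i=43 'c': node 0→5
i=44 'c': node 5→6  → match P3@[43:44]

All matches (sorted): [[0,0],[1,0],[2,1],[6,0],[7,0],[8,1],[10,0],[11,1],[12,0],[13,1],[14,0],[15,1],[17,2],[17,3],[18,0],[19,0],[20,0],[22,3],[23,0],[29,0],[30,1],[35,0],[36,1],[37,0],[38,1],[40,2],[40,3],[44,3]]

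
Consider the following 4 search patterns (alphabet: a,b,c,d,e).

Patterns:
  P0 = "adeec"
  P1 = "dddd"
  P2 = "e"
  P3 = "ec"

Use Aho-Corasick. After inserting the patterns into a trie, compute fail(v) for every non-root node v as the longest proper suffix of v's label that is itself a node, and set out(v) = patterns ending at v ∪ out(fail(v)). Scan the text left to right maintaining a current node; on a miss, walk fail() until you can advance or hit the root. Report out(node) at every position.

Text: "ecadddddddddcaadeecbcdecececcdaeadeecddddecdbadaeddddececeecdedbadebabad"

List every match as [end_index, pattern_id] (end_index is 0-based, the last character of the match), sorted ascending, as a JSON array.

Build automaton:
Trie (insert patterns):
  n0 'ε': a→1 d→6 e→10
  n1 'a': d→2
  n2 'ad': e→3
  n3 'ade': e→4
  n4 'adee': c→5
  n5 'adeec': ·  ←P0
  n6 'd': d→7
  n7 'dd': d→8
  n8 'ddd': d→9
  n9 'dddd': ·  ←P1
  n10 'e': c→11  ←P2
  n11 'ec': ·  ←P3

BFS fail/out derivation:
  fail(1) 'a': from fail(0)=0 chase 'a': 0 ⇒ 0;  out=∅∪out(0)=∅
  fail(6) 'd': from fail(0)=0 chase 'd': 0 ⇒ 0;  out=∅∪out(0)=∅
  fail(10) 'e': from fail(0)=0 chase 'e': 0 ⇒ 0;  out={2}∪out(0)={2}
  fail(2) 'ad': from fail(1)=0 chase 'd': 0 ⇒ 6;  out=∅∪out(6)=∅
  fail(7) 'dd': from fail(6)=0 chase 'd': 0 ⇒ 6;  out=∅∪out(6)=∅
  fail(11) 'ec': from fail(10)=0 chase 'c': 0 ⇒ 0;  out={3}∪out(0)={3}
  fail(3) 'ade': from fail(2)=6 chase 'e': 6→0 ⇒ 10;  out=∅∪out(10)={2}
  fail(8) 'ddd': from fail(7)=6 chase 'd': 6 ⇒ 7;  out=∅∪out(7)=∅
  fail(4) 'adee': from fail(3)=10 chase 'e': 10→0 ⇒ 10;  out=∅∪out(10)={2}
  fail(9) 'dddd': from fail(8)=7 chase 'd': 7 ⇒ 8;  out={1}∪out(8)={1}
  fail(5) 'adeec': from fail(4)=10 chase 'c': 10 ⇒ 11;  out={0}∪out(11)={0,3}

Text stream:
[0] read 'e'  n0⇒n10  → match P2@[0:0]
[1] read 'c'  n10⇒n11  → match P3@[0:1]
[2] read 'a'  n11⇒n1 (fail-walked)
[3] read 'd'  n1⇒n2
[4] read 'd'  n2⇒n7 (fail-walked)
[5] read 'd'  n7⇒n8
[6] read 'd'  n8⇒n9  → match P1@[3:6]
[7] read 'd'  n9⇒n9 (fail-walked)  → match P1@[4:7]
[8] read 'd'  n9⇒n9 (fail-walked)  → match P1@[5:8]
[9] read 'd'  n9⇒n9 (fail-walked)  → match P1@[6:9]
[10] read 'd'  n9⇒n9 (fail-walked)  → match P1@[7:10]
[11] read 'd'  n9⇒n9 (fail-walked)  → match P1@[8:11]
[12] read 'c'  n9⇒n0 (fail-walked)
[13] read 'a'  n0⇒n1
[14] read 'a'  n1⇒n1 (fail-walked)
[15] read 'd'  n1⇒n2
[16] read 'e'  n2⇒n3  → match P2@[16:16]
[17] read 'e'  n3⇒n4  → match P2@[17:17]
[18] read 'c'  n4⇒n5  → match P0@[14:18],P3@[17:18]
[19] read 'b'  n5⇒n0 (fail-walked)
[20] read 'c'  n0⇒n0
[21] read 'd'  n0⇒n6
[22] read 'e'  n6⇒n10 (fail-walked)  → match P2@[22:22]
[23] read 'c'  n10⇒n11  → match P3@[22:23]
[24] read 'e'  n11⇒n10 (fail-walked)  → match P2@[24:24]
[25] read 'c'  n10⇒n11  → match P3@[24:25]
[26] read 'e'  n11⇒n10 (fail-walked)  → match P2@[26:26]
[27] read 'c'  n10⇒n11  → match P3@[26:27]
[28] read 'c'  n11⇒n0 (fail-walked)
[29] read 'd'  n0⇒n6
[30] read 'a'  n6⇒n1 (fail-walked)
[31] read 'e'  n1⇒n10 (fail-walked)  → match P2@[31:31]
[32] read 'a'  n10⇒n1 (fail-walked)
[33] read 'd'  n1⇒n2
[34] read 'e'  n2⇒n3  → match P2@[34:34]
[35] read 'e'  n3⇒n4  → match P2@[35:35]
[36] read 'c'  n4⇒n5  → match P0@[32:36],P3@[35:36]
[37] read 'd'  n5⇒n6 (fail-walked)
[38] read 'd'  n6⇒n7
[39] read 'd'  n7⇒n8
[40] read 'd'  n8⇒n9  → match P1@[37:40]
[41] read 'e'  n9⇒n10 (fail-walked)  → match P2@[41:41]
[42] read 'c'  n10⇒n11  → match P3@[41:42]
[43] read 'd'  n11⇒n6 (fail-walked)
[44] read 'b'  n6⇒n0 (fail-walked)
[45] read 'a'  n0⇒n1
[46] read 'd'  n1⇒n2
[47] read 'a'  n2⇒n1 (fail-walked)
[48] read 'e'  n1⇒n10 (fail-walked)  → match P2@[48:48]
[49] read 'd'  n10⇒n6 (fail-walked)
[50] read 'd'  n6⇒n7
[51] read 'd'  n7⇒n8
[52] read 'd'  n8⇒n9  → match P1@[49:52]
[53] read 'e'  n9⇒n10 (fail-walked)  → match P2@[53:53]
[54] read 'c'  n10⇒n11  → match P3@[53:54]
[55] read 'e'  n11⇒n10 (fail-walked)  → match P2@[55:55]
[56] read 'c'  n10⇒n11  → match P3@[55:56]
[57] read 'e'  n11⇒n10 (fail-walked)  → match P2@[57:57]
[58] read 'e'  n10⇒n10 (fail-walked)  → match P2@[58:58]
[59] read 'c'  n10⇒n11  → match P3@[58:59]
[60] read 'd'  n11⇒n6 (fail-walked)
[61] read 'e'  n6⇒n10 (fail-walked)  → match P2@[61:61]
[62] read 'd'  n10⇒n6 (fail-walked)
[63] read 'b'  n6⇒n0 (fail-walked)
[64] read 'a'  n0⇒n1
[65] read 'd'  n1⇒n2
[66] read 'e'  n2⇒n3  → match P2@[66:66]
[67] read 'b'  n3⇒n0 (fail-walked)
[68] read 'a'  n0⇒n1
[69] read 'b'  n1⇒n0 (fail-walked)
[70] read 'a'  n0⇒n1
[71] read 'd'  n1⇒n2

Result: [[0,2],[1,3],[6,1],[7,1],[8,1],[9,1],[10,1],[11,1],[16,2],[17,2],[18,0],[18,3],[22,2],[23,3],[24,2],[25,3],[26,2],[27,3],[31,2],[34,2],[35,2],[36,0],[36,3],[40,1],[41,2],[42,3],[48,2],[52,1],[53,2],[54,3],[55,2],[56,3],[57,2],[58,2],[59,3],[61,2],[66,2]]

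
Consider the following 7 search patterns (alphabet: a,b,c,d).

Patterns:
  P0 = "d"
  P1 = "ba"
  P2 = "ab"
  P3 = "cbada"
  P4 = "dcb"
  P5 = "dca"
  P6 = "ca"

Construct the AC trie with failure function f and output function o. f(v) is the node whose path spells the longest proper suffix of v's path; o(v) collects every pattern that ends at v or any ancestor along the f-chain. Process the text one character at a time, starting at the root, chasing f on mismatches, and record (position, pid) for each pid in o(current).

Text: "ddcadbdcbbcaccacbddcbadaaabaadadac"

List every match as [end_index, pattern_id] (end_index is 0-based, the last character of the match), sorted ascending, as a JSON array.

Build automaton:
Trie (insert patterns):
  n0 'ε': a→4 b→2 c→6 d→1
  n1 'd': c→11  ←P0
  n2 'b': a→3
  n3 'ba': ·  ←P1
  n4 'a': b→5
  n5 'ab': ·  ←P2
  n6 'c': a→14 b→7
  n7 'cb': a→8
  n8 'cba': d→9
  n9 'cbad': a→10
  n10 'cbada': ·  ←P3
  n11 'dc': a→13 b→12
  n12 'dcb': ·  ←P4
  n13 'dca': ·  ←P5
  n14 'ca': ·  ←P6

Failure links (BFS by depth):
  n1('d'): parent n0 fail=0; on 'd' 0 → fail=0;  out {0}∪∅={0}
  n2('b'): parent n0 fail=0; on 'b' 0 → fail=0;  out ∅∪∅=∅
  n4('a'): parent n0 fail=0; on 'a' 0 → fail=0;  out ∅∪∅=∅
  n6('c'): parent n0 fail=0; on 'c' 0 → fail=0;  out ∅∪∅=∅
  n3('ba'): parent n2 fail=0; on 'a' 0 → fail=4;  out {1}∪∅={1}
  n5('ab'): parent n4 fail=0; on 'b' 0 → fail=2;  out {2}∪∅={2}
  n7('cb'): parent n6 fail=0; on 'b' 0 → fail=2;  out ∅∪∅=∅
  n11('dc'): parent n1 fail=0; on 'c' 0 → fail=6;  out ∅∪∅=∅
  n14('ca'): parent n6 fail=0; on 'a' 0 → fail=4;  out {6}∪∅={6}
  n8('cba'): parent n7 fail=2; on 'a' 2 → fail=3;  out ∅∪{1}={1}
  n12('dcb'): parent n11 fail=6; on 'b' 6 → fail=7;  out {4}∪∅={4}
  n13('dca'): parent n11 fail=6; on 'a' 6 → fail=14;  out {5}∪{6}={5,6}
  n9('cbad'): parent n8 fail=3; on 'd' 3→4→0 → fail=1;  out ∅∪{0}={0}
  n10('cbada'): parent n9 fail=1; on 'a' 1→0 → fail=4;  out {3}∪∅={3}

Run:
i=0 'd': node 0→1  → match P0@[0:0]
i=1 'd': node 1→1 (via fail)  → match P0@[1:1]
i=2 'c': node 1→11
i=3 'a': node 11→13  → match P5@[1:3],P6@[2:3]
i=4 'd': node 13→1 (via fail)  → match P0@[4:4]
i=5 'b': node 1→2 (via fail)
i=6 'd': node 2→1 (via fail)  → match P0@[6:6]
i=7 'c': node 1→11
i=8 'b': node 11→12  → match P4@[6:8]
i=9 'b': node 12→2 (via fail)
i=10 'c': node 2→6 (via fail)
i=11 'a': node 6→14  → match P6@[10:11]
i=12 'c': node 14→6 (via fail)
i=13 'c': node 6→6 (via fail)
i=14 'a': node 6→14  → match P6@[13:14]
i=15 'c': node 14→6 (via fail)
i=16 'b': node 6→7
i=17 'd': node 7→1 (via fail)  → match P0@[17:17]
i=18 'd': node 1→1 (via fail)  → match P0@[18:18]
i=19 'c': node 1→11
i=20 'b': node 11→12  → match P4@[18:20]
i=21 'a': node 12→8 (via fail)  → match P1@[20:21]
i=22 'd': node 8→9  → match P0@[22:22]
i=23 'a': node 9→10  → match P3@[19:23]
i=24 'a': node 10→4 (via fail)
i=25 'a': node 4→4 (via fail)
i=26 'b': node 4→5  → match P2@[25:26]
i=27 'a': node 5→3 (via fail)  → match P1@[26:27]
i=28 'a': node 3→4 (via fail)
i=29 'd': node 4→1 (via fail)  → match P0@[29:29]
i=30 'a': node 1→4 (via fail)
i=31 'd': node 4→1 (via fail)  → match P0@[31:31]
i=32 'a': node 1→4 (via fail)
i=33 'c': node 4→6 (via fail)

Result: [[0,0],[1,0],[3,5],[3,6],[4,0],[6,0],[8,4],[11,6],[14,6],[17,0],[18,0],[20,4],[21,1],[22,0],[23,3],[26,2],[27,1],[29,0],[31,0]]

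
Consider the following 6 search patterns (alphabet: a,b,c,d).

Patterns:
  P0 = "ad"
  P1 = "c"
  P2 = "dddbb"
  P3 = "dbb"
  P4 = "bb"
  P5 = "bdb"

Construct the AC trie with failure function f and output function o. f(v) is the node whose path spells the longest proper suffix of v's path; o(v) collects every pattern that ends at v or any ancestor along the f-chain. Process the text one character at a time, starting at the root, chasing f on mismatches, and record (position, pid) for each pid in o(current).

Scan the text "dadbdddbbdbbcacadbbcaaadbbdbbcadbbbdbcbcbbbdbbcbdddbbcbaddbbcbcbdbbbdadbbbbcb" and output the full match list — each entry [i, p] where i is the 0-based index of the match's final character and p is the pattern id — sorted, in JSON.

Construct AC machine:
Trie (insert patterns):
  n0 'ε': a→1 b→11 c→3 d→4
  n1 'a': d→2
  n2 'ad': ·  [P0 ends]
  n3 'c': ·  [P1 ends]
  n4 'd': b→9 d→5
  n5 'dd': d→6
  n6 'ddd': b→7
  n7 'dddb': b→8
  n8 'dddbb': ·  [P2 ends]
  n9 'db': b→10
  n10 'dbb': ·  [P3 ends]
  n11 'b': b→12 d→13
  n12 'bb': ·  [P4 ends]
  n13 'bd': b→14
  n14 'bdb': ·  [P5 ends]

Failure links (BFS by depth):
  fail(1) 'a': from fail(0)=0 chase 'a': 0 ⇒ 0;  out=∅∪out(0)=∅
  fail(3) 'c': from fail(0)=0 chase 'c': 0 ⇒ 0;  out={1}∪out(0)={1}
  fail(4) 'd': from fail(0)=0 chase 'd': 0 ⇒ 0;  out=∅∪out(0)=∅
  fail(11) 'b': from fail(0)=0 chase 'b': 0 ⇒ 0;  out=∅∪out(0)=∅
  fail(2) 'ad': from fail(1)=0 chase 'd': 0 ⇒ 4;  out={0}∪out(4)={0}
  fail(5) 'dd': from fail(4)=0 chase 'd': 0 ⇒ 4;  out=∅∪out(4)=∅
  fail(9) 'db': from fail(4)=0 chase 'b': 0 ⇒ 11;  out=∅∪out(11)=∅
  fail(12) 'bb': from fail(11)=0 chase 'b': 0 ⇒ 11;  out={4}∪out(11)={4}
  fail(13) 'bd': from fail(11)=0 chase 'd': 0 ⇒ 4;  out=∅∪out(4)=∅
  fail(6) 'ddd': from fail(5)=4 chase 'd': 4 ⇒ 5;  out=∅∪out(5)=∅
  fail(10) 'dbb': from fail(9)=11 chase 'b': 11 ⇒ 12;  out={3}∪out(12)={3,4}
  fail(14) 'bdb': from fail(13)=4 chase 'b': 4 ⇒ 9;  out={5}∪out(9)={5}
  fail(7) 'dddb': from fail(6)=5 chase 'b': 5→4 ⇒ 9;  out=∅∪out(9)=∅
  fail(8) 'dddbb': from fail(7)=9 chase 'b': 9 ⇒ 10;  out={2}∪out(10)={2,3,4}

Scan:
pos 0 'd': at 4
pos 1 'a': at 1 ·f
pos 2 'd': at 2  ** P0@[1:2]
pos 3 'b': at 9 ·f
pos 4 'd': at 13 ·f
pos 5 'd': at 5 ·f
pos 6 'd': at 6
pos 7 'b': at 7
pos 8 'b': at 8  ** P2@[4:8],P3@[6:8],P4@[7:8]
pos 9 'd': at 13 ·f
pos 10 'b': at 14  ** P5@[8:10]
pos 11 'b': at 10 ·f  ** P3@[9:11],P4@[10:11]
pos 12 'c': at 3 ·f  ** P1@[12:12]
pos 13 'a': at 1 ·f
pos 14 'c': at 3 ·f  ** P1@[14:14]
pos 15 'a': at 1 ·f
pos 16 'd': at 2  ** P0@[15:16]
pos 17 'b': at 9 ·f
pos 18 'b': at 10  ** P3@[16:18],P4@[17:18]
pos 19 'c': at 3 ·f  ** P1@[19:19]
pos 20 'a': at 1 ·f
pos 21 'a': at 1 ·f
pos 22 'a': at 1 ·f
pos 23 'd': at 2  ** P0@[22:23]
pos 24 'b': at 9 ·f
pos 25 'b': at 10  ** P3@[23:25],P4@[24:25]
pos 26 'd': at 13 ·f
pos 27 'b': at 14  ** P5@[25:27]
pos 28 'b': at 10 ·f  ** P3@[26:28],P4@[27:28]
pos 29 'c': at 3 ·f  ** P1@[29:29]
pos 30 'a': at 1 ·f
pos 31 'd': at 2  ** P0@[30:31]
pos 32 'b': at 9 ·f
pos 33 'b': at 10  ** P3@[31:33],P4@[32:33]
pos 34 'b': at 12 ·f  ** P4@[33:34]
pos 35 'd': at 13 ·f
pos 36 'b': at 14  ** P5@[34:36]
pos 37 'c': at 3 ·f  ** P1@[37:37]
pos 38 'b': at 11 ·f
pos 39 'c': at 3 ·f  ** P1@[39:39]
pos 40 'b': at 11 ·f
pos 41 'b': at 12  ** P4@[40:41]
pos 42 'b': at 12 ·f  ** P4@[41:42]
pos 43 'd': at 13 ·f
pos 44 'b': at 14  ** P5@[42:44]
pos 45 'b': at 10 ·f  ** P3@[43:45],P4@[44:45]
pos 46 'c': at 3 ·f  ** P1@[46:46]
pos 47 'b': at 11 ·f
pos 48 'd': at 13
pos 49 'd': at 5 ·f
pos 50 'd': at 6
pos 51 'b': at 7
pos 52 'b': at 8  ** P2@[48:52],P3@[50:52],P4@[51:52]
pos 53 'c': at 3 ·f  ** P1@[53:53]
pos 54 'b': at 11 ·f
pos 55 'a': at 1 ·f
pos 56 'd': at 2  ** P0@[55:56]
pos 57 'd': at 5 ·f
pos 58 'b': at 9 ·f
pos 59 'b': at 10  ** P3@[57:59],P4@[58:59]
pos 60 'c': at 3 ·f  ** P1@[60:60]
pos 61 'b': at 11 ·f
pos 62 'c': at 3 ·f  ** P1@[62:62]
pos 63 'b': at 11 ·f
pos 64 'd': at 13
pos 65 'b': at 14  ** P5@[63:65]
pos 66 'b': at 10 ·f  ** P3@[64:66],P4@[65:66]
pos 67 'b': at 12 ·f  ** P4@[66:67]
pos 68 'd': at 13 ·f
pos 69 'a': at 1 ·f
pos 70 'd': at 2  ** P0@[69:70]
pos 71 'b': at 9 ·f
pos 72 'b': at 10  ** P3@[70:72],P4@[71:72]
pos 73 'b': at 12 ·f  ** P4@[72:73]
pos 74 'b': at 12 ·f  ** P4@[73:74]
pos 75 'c': at 3 ·f  ** P1@[75:75]
pos 76 'b': at 11 ·f

All matches (sorted): [[2,0],[8,2],[8,3],[8,4],[10,5],[11,3],[11,4],[12,1],[14,1],[16,0],[18,3],[18,4],[19,1],[23,0],[25,3],[25,4],[27,5],[28,3],[28,4],[29,1],[31,0],[33,3],[33,4],[34,4],[36,5],[37,1],[39,1],[41,4],[42,4],[44,5],[45,3],[45,4],[46,1],[52,2],[52,3],[52,4],[53,1],[56,0],[59,3],[59,4],[60,1],[62,1],[65,5],[66,3],[66,4],[67,4],[70,0],[72,3],[72,4],[73,4],[74,4],[75,1]]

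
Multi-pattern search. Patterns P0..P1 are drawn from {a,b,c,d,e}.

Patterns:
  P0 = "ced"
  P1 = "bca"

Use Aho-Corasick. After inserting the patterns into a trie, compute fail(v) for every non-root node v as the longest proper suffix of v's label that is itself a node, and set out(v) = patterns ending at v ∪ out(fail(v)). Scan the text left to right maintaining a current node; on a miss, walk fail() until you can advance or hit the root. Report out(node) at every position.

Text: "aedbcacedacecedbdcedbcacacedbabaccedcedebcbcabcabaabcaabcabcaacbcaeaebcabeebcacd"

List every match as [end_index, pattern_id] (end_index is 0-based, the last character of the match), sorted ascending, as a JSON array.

Build:
Trie nodes:
  n0 'ε': b→4 c→1
  n1 'c': e→2
  n2 'ce': d→3
  n3 'ced': ·  [P0 ends]
  n4 'b': c→5
  n5 'bc': a→6
  n6 'bca': ·  [P1 ends]

Failure links (BFS by depth):
  n1('c'): parent n0 fail=0; on 'c' 0 → fail=0;  out ∅∪∅=∅
  n4('b'): parent n0 fail=0; on 'b' 0 → fail=0;  out ∅∪∅=∅
  n2('ce'): parent n1 fail=0; on 'e' 0 → fail=0;  out ∅∪∅=∅
  n5('bc'): parent n4 fail=0; on 'c' 0 → fail=1;  out ∅∪∅=∅
  n3('ced'): parent n2 fail=0; on 'd' 0 → fail=0;  out {0}∪∅={0}
  n6('bca'): parent n5 fail=1; on 'a' 1→0 → fail=0;  out {1}∪∅={1}

Scan:
[0] read 'a'  n0⇒n0
[1] read 'e'  n0⇒n0
[2] read 'd'  n0⇒n0
[3] read 'b'  n0⇒n4
[4] read 'c'  n4⇒n5
[5] read 'a'  n5⇒n6  emit P1@[3:5]
[6] read 'c'  n6⇒n1 ·f
[7] read 'e'  n1⇒n2
[8] read 'd'  n2⇒n3  emit P0@[6:8]
[9] read 'a'  n3⇒n0 ·f
[10] read 'c'  n0⇒n1
[11] read 'e'  n1⇒n2
[12] read 'c'  n2⇒n1 ·f
[13] read 'e'  n1⇒n2
[14] read 'd'  n2⇒n3  emit P0@[12:14]
[15] read 'b'  n3⇒n4 ·f
[16] read 'd'  n4⇒n0 ·f
[17] read 'c'  n0⇒n1
[18] read 'e'  n1⇒n2
[19] read 'd'  n2⇒n3  emit P0@[17:19]
[20] read 'b'  n3⇒n4 ·f
[21] read 'c'  n4⇒n5
[22] read 'a'  n5⇒n6  emit P1@[20:22]
[23] read 'c'  n6⇒n1 ·f
[24] read 'a'  n1⇒n0 ·f
[25] read 'c'  n0⇒n1
[26] read 'e'  n1⇒n2
[27] read 'd'  n2⇒n3  emit P0@[25:27]
[28] read 'b'  n3⇒n4 ·f
[29] read 'a'  n4⇒n0 ·f
[30] read 'b'  n0⇒n4
[31] read 'a'  n4⇒n0 ·f
[32] read 'c'  n0⇒n1
[33] read 'c'  n1⇒n1 ·f
[34] read 'e'  n1⇒n2
[35] read 'd'  n2⇒n3  emit P0@[33:35]
[36] read 'c'  n3⇒n1 ·f
[37] read 'e'  n1⇒n2
[38] read 'd'  n2⇒n3  emit P0@[36:38]
[39] read 'e'  n3⇒n0 ·f
[40] read 'b'  n0⇒n4
[41] read 'c'  n4⇒n5
[42] read 'b'  n5⇒n4 ·f
[43] read 'c'  n4⇒n5
[44] read 'a'  n5⇒n6  emit P1@[42:44]
[45] read 'b'  n6⇒n4 ·f
[46] read 'c'  n4⇒n5
[47] read 'a'  n5⇒n6  emit P1@[45:47]
[48] read 'b'  n6⇒n4 ·f
[49] read 'a'  n4⇒n0 ·f
[50] read 'a'  n0⇒n0
[51] read 'b'  n0⇒n4
[52] read 'c'  n4⇒n5
[53] read 'a'  n5⇒n6  emit P1@[51:53]
[54] read 'a'  n6⇒n0 ·f
[55] read 'b'  n0⇒n4
[56] read 'c'  n4⇒n5
[57] read 'a'  n5⇒n6  emit P1@[55:57]
[58] read 'b'  n6⇒n4 ·f
[59] read 'c'  n4⇒n5
[60] read 'a'  n5⇒n6  emit P1@[58:60]
[61] read 'a'  n6⇒n0 ·f
[62] read 'c'  n0⇒n1
[63] read 'b'  n1⇒n4 ·f
[64] read 'c'  n4⇒n5
[65] read 'a'  n5⇒n6  emit P1@[63:65]
[66] read 'e'  n6⇒n0 ·f
[67] read 'a'  n0⇒n0
[68] read 'e'  n0⇒n0
[69] read 'b'  n0⇒n4
[70] read 'c'  n4⇒n5
[71] read 'a'  n5⇒n6  emit P1@[69:71]
[72] read 'b'  n6⇒n4 ·f
[73] read 'e'  n4⇒n0 ·f
[74] read 'e'  n0⇒n0
[75] read 'b'  n0⇒n4
[76] read 'c'  n4⇒n5
[77] read 'a'  n5⇒n6  emit P1@[75:77]
[78] read 'c'  n6⇒n1 ·f
[79] read 'd'  n1⇒n0 ·f

Matches: [[5,1],[8,0],[14,0],[19,0],[22,1],[27,0],[35,0],[38,0],[44,1],[47,1],[53,1],[57,1],[60,1],[65,1],[71,1],[77,1]]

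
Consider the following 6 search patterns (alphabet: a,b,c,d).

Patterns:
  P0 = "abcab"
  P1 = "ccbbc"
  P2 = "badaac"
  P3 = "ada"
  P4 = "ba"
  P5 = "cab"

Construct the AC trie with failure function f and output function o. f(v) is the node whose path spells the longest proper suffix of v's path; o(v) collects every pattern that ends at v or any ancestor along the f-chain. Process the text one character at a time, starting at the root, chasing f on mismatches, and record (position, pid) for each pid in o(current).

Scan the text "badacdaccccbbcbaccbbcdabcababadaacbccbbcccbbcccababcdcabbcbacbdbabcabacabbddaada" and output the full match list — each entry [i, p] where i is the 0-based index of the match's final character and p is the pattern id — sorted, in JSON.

Build automaton:
Trie nodes:
  n0 'ε': a→1 b→11 c→6
  n1 'a': b→2 d→17
  n2 'ab': c→3
  n3 'abc': a→4
  n4 'abca': b→5
  n5 'abcab': ·  [P0 ends]
  n6 'c': a→19 c→7
  n7 'cc': b→8
  n8 'ccb': b→9
  n9 'ccbb': c→10
  n10 'ccbbc': ·  [P1 ends]
  n11 'b': a→12
  n12 'ba': d→13  [P4 ends]
  n13 'bad': a→14
  n14 'bada': a→15
  n15 'badaa': c→16
  n16 'badaac': ·  [P2 ends]
  n17 'ad': a→18
  n18 'ada': ·  [P3 ends]
  n19 'ca': b→20
  n20 'cab': ·  [P5 ends]

BFS fail/out derivation:
  n1('a'): parent n0 fail=0; on 'a' 0 → fail=0;  out ∅∪∅=∅
  n6('c'): parent n0 fail=0; on 'c' 0 → fail=0;  out ∅∪∅=∅
  n11('b'): parent n0 fail=0; on 'b' 0 → fail=0;  out ∅∪∅=∅
  n2('ab'): parent n1 fail=0; on 'b' 0 → fail=11;  out ∅∪∅=∅
  n7('cc'): parent n6 fail=0; on 'c' 0 → fail=6;  out ∅∪∅=∅
  n12('ba'): parent n11 fail=0; on 'a' 0 → fail=1;  out {4}∪∅={4}
  n17('ad'): parent n1 fail=0; on 'd' 0 → fail=0;  out ∅∪∅=∅
  n19('ca'): parent n6 fail=0; on 'a' 0 → fail=1;  out ∅∪∅=∅
  n3('abc'): parent n2 fail=11; on 'c' 11→0 → fail=6;  out ∅∪∅=∅
  n8('ccb'): parent n7 fail=6; on 'b' 6→0 → fail=11;  out ∅∪∅=∅
  n13('bad'): parent n12 fail=1; on 'd' 1 → fail=17;  out ∅∪∅=∅
  n18('ada'): parent n17 fail=0; on 'a' 0 → fail=1;  out {3}∪∅={3}
  n20('cab'): parent n19 fail=1; on 'b' 1 → fail=2;  out {5}∪∅={5}
  n4('abca'): parent n3 fail=6; on 'a' 6 → fail=19;  out ∅∪∅=∅
  n9('ccbb'): parent n8 fail=11; on 'b' 11→0 → fail=11;  out ∅∪∅=∅
  n14('bada'): parent n13 fail=17; on 'a' 17 → fail=18;  out ∅∪{3}={3}
  n5('abcab'): parent n4 fail=19; on 'b' 19 → fail=20;  out {0}∪{5}={0,5}
  n10('ccbbc'): parent n9 fail=11; on 'c' 11→0 → fail=6;  out {1}∪∅={1}
  n15('badaa'): parent n14 fail=18; on 'a' 18→1→0 → fail=1;  out ∅∪∅=∅
  n16('badaac'): parent n15 fail=1; on 'c' 1→0 → fail=6;  out {2}∪∅={2}

Run:
pos 0 'b': at 11
pos 1 'a': at 12  ** P4@[0:1]
pos 2 'd': at 13
pos 3 'a': at 14  ** P3@[1:3]
pos 4 'c': at 6 (fail-walked)
pos 5 'd': at 0 (fail-walked)
pos 6 'a': at 1
pos 7 'c': at 6 (fail-walked)
pos 8 'c': at 7
pos 9 'c': at 7 (fail-walked)
pos 10 'c': at 7 (fail-walked)
pos 11 'b': at 8
pos 12 'b': at 9
pos 13 'c': at 10  ** P1@[9:13]
pos 14 'b': at 11 (fail-walked)
pos 15 'a': at 12  ** P4@[14:15]
pos 16 'c': at 6 (fail-walked)
pos 17 'c': at 7
pos 18 'b': at 8
pos 19 'b': at 9
pos 20 'c': at 10  ** P1@[16:20]
pos 21 'd': at 0 (fail-walked)
pos 22 'a': at 1
pos 23 'b': at 2
pos 24 'c': at 3
pos 25 'a': at 4
pos 26 'b': at 5  ** P0@[22:26],P5@[24:26]
pos 27 'a': at 12 (fail-walked)  ** P4@[26:27]
pos 28 'b': at 2 (fail-walked)
pos 29 'a': at 12 (fail-walked)  ** P4@[28:29]
pos 30 'd': at 13
pos 31 'a': at 14  ** P3@[29:31]
pos 32 'a': at 15
pos 33 'c': at 16  ** P2@[28:33]
pos 34 'b': at 11 (fail-walked)
pos 35 'c': at 6 (fail-walked)
pos 36 'c': at 7
pos 37 'b': at 8
pos 38 'b': at 9
pos 39 'c': at 10  ** P1@[35:39]
pos 40 'c': at 7 (fail-walked)
pos 41 'c': at 7 (fail-walked)
pos 42 'b': at 8
pos 43 'b': at 9
pos 44 'c': at 10  ** P1@[40:44]
pos 45 'c': at 7 (fail-walked)
pos 46 'c': at 7 (fail-walked)
pos 47 'a': at 19 (fail-walked)
pos 48 'b': at 20  ** P5@[46:48]
pos 49 'a': at 12 (fail-walked)  ** P4@[48:49]
pos 50 'b': at 2 (fail-walked)
pos 51 'c': at 3
pos 52 'd': at 0 (fail-walked)
pos 53 'c': at 6
pos 54 'a': at 19
pos 55 'b': at 20  ** P5@[53:55]
pos 56 'b': at 11 (fail-walked)
pos 57 'c': at 6 (fail-walked)
pos 58 'b': at 11 (fail-walked)
pos 59 'a': at 12  ** P4@[58:59]
pos 60 'c': at 6 (fail-walked)
pos 61 'b': at 11 (fail-walked)
pos 62 'd': at 0 (fail-walked)
pos 63 'b': at 11
pos 64 'a': at 12  ** P4@[63:64]
pos 65 'b': at 2 (fail-walked)
pos 66 'c': at 3
pos 67 'a': at 4
pos 68 'b': at 5  ** P0@[64:68],P5@[66:68]
pos 69 'a': at 12 (fail-walked)  ** P4@[68:69]
pos 70 'c': at 6 (fail-walked)
pos 71 'a': at 19
pos 72 'b': at 20  ** P5@[70:72]
pos 73 'b': at 11 (fail-walked)
pos 74 'd': at 0 (fail-walked)
pos 75 'd': at 0
pos 76 'a': at 1
pos 77 'a': at 1 (fail-walked)
pos 78 'd': at 17
pos 79 'a': at 18  ** P3@[77:79]

Result: [[1,4],[3,3],[13,1],[15,4],[20,1],[26,0],[26,5],[27,4],[29,4],[31,3],[33,2],[39,1],[44,1],[48,5],[49,4],[55,5],[59,4],[64,4],[68,0],[68,5],[69,4],[72,5],[79,3]]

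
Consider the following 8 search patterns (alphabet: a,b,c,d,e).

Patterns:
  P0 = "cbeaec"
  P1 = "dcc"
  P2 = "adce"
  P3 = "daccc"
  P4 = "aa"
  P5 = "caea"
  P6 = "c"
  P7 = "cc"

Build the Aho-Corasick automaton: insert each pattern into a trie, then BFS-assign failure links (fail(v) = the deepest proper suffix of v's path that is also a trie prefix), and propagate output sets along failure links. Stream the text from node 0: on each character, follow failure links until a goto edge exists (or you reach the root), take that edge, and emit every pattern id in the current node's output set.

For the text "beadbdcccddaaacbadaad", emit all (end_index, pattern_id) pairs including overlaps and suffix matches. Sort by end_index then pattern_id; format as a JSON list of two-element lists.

Construct AC machine:
Trie (insert patterns):
  n0 'ε': a→10 c→1 d→7
  n1 'c': a→19 b→2 c→22  ←P6
  n2 'cb': e→3
  n3 'cbe': a→4
  n4 'cbea': e→5
  n5 'cbeae': c→6
  n6 'cbeaec': ·  ←P0
  n7 'd': a→14 c→8
  n8 'dc': c→9
  n9 'dcc': ·  ←P1
  n10 'a': a→18 d→11
  n11 'ad': c→12
  n12 'adc': e→13
  n13 'adce': ·  ←P2
  n14 'da': c→15
  n15 'dac': c→16
  n16 'dacc': c→17
  n17 'daccc': ·  ←P3
  n18 'aa': ·  ←P4
  n19 'ca': e→20
  n20 'cae': a→21
  n21 'caea': ·  ←P5
  n22 'cc': ·  ←P7

Failure links (BFS by depth):
  fail(1) 'c': from fail(0)=0 chase 'c': 0 ⇒ 0;  out={6}∪out(0)={6}
  fail(7) 'd': from fail(0)=0 chase 'd': 0 ⇒ 0;  out=∅∪out(0)=∅
  fail(10) 'a': from fail(0)=0 chase 'a': 0 ⇒ 0;  out=∅∪out(0)=∅
  fail(2) 'cb': from fail(1)=0 chase 'b': 0 ⇒ 0;  out=∅∪out(0)=∅
  fail(8) 'dc': from fail(7)=0 chase 'c': 0 ⇒ 1;  out=∅∪out(1)={6}
  fail(11) 'ad': from fail(10)=0 chase 'd': 0 ⇒ 7;  out=∅∪out(7)=∅
  fail(14) 'da': from fail(7)=0 chase 'a': 0 ⇒ 10;  out=∅∪out(10)=∅
  fail(18) 'aa': from fail(10)=0 chase 'a': 0 ⇒ 10;  out={4}∪out(10)={4}
  fail(19) 'ca': from fail(1)=0 chase 'a': 0 ⇒ 10;  out=∅∪out(10)=∅
  fail(22) 'cc': from fail(1)=0 chase 'c': 0 ⇒ 1;  out={7}∪out(1)={6,7}
  fail(3) 'cbe': from fail(2)=0 chase 'e': 0 ⇒ 0;  out=∅∪out(0)=∅
  fail(9) 'dcc': from fail(8)=1 chase 'c': 1 ⇒ 22;  out={1}∪out(22)={1,6,7}
  fail(12) 'adc': from fail(11)=7 chase 'c': 7 ⇒ 8;  out=∅∪out(8)={6}
  fail(15) 'dac': from fail(14)=10 chase 'c': 10→0 ⇒ 1;  out=∅∪out(1)={6}
  fail(20) 'cae': from fail(19)=10 chase 'e': 10→0 ⇒ 0;  out=∅∪out(0)=∅
  fail(4) 'cbea': from fail(3)=0 chase 'a': 0 ⇒ 10;  out=∅∪out(10)=∅
  fail(13) 'adce': from fail(12)=8 chase 'e': 8→1→0 ⇒ 0;  out={2}∪out(0)={2}
  fail(16) 'dacc': from fail(15)=1 chase 'c': 1 ⇒ 22;  out=∅∪out(22)={6,7}
  fail(21) 'caea': from fail(20)=0 chase 'a': 0 ⇒ 10;  out={5}∪out(10)={5}
  fail(5) 'cbeae': from fail(4)=10 chase 'e': 10→0 ⇒ 0;  out=∅∪out(0)=∅
  fail(17) 'daccc': from fail(16)=22 chase 'c': 22→1 ⇒ 22;  out={3}∪out(22)={3,6,7}
  fail(6) 'cbeaec': from fail(5)=0 chase 'c': 0 ⇒ 1;  out={0}∪out(1)={0,6}

Run:
[0] read 'b'  n0⇒n0
[1] read 'e'  n0⇒n0
[2] read 'a'  n0⇒n10
[3] read 'd'  n10⇒n11
[4] read 'b'  n11⇒n0 ·f
[5] read 'd'  n0⇒n7
[6] read 'c'  n7⇒n8  ** P6@[6:6]
[7] read 'c'  n8⇒n9  ** P1@[5:7],P6@[7:7],P7@[6:7]
[8] read 'c'  n9⇒n22 ·f  ** P6@[8:8],P7@[7:8]
[9] read 'd'  n22⇒n7 ·f
[10] read 'd'  n7⇒n7 ·f
[11] read 'a'  n7⇒n14
[12] read 'a'  n14⇒n18 ·f  ** P4@[11:12]
[13] read 'a'  n18⇒n18 ·f  ** P4@[12:13]
[14] read 'c'  n18⇒n1 ·f  ** P6@[14:14]
[15] read 'b'  n1⇒n2
[16] read 'a'  n2⇒n10 ·f
[17] read 'd'  n10⇒n11
[18] read 'a'  n11⇒n14 ·f
[19] read 'a'  n14⇒n18 ·f  ** P4@[18:19]
[20] read 'd'  n18⇒n11 ·f

Matches: [[6,6],[7,1],[7,6],[7,7],[8,6],[8,7],[12,4],[13,4],[14,6],[19,4]]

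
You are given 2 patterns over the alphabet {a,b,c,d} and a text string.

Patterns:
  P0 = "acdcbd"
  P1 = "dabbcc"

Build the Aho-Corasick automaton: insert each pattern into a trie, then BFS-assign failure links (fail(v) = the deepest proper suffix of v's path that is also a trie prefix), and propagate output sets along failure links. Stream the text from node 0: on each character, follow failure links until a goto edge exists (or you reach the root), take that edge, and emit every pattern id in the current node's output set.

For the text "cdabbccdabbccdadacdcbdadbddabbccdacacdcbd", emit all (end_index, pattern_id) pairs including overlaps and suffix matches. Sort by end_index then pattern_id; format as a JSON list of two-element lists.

Construct AC machine:
Trie nodes:
  0='ε' goto a→1 d→7
  1='a' goto c→2
  2='ac' goto d→3
  3='acd' goto c→4
  4='acdc' goto b→5
  5='acdcb' goto d→6
  6='acdcbd' goto ·  [P0 ends]
  7='d' goto a→8
  8='da' goto b→9
  9='dab' goto b→10
  10='dabb' goto c→11
  11='dabbc' goto c→12
  12='dabbcc' goto ·  [P1 ends]

Failure links (BFS by depth):
  fail(1) 'a': from fail(0)=0 chase 'a': 0 ⇒ 0;  out=∅∪out(0)=∅
  fail(7) 'd': from fail(0)=0 chase 'd': 0 ⇒ 0;  out=∅∪out(0)=∅
  fail(2) 'ac': from fail(1)=0 chase 'c': 0 ⇒ 0;  out=∅∪out(0)=∅
  fail(8) 'da': from fail(7)=0 chase 'a': 0 ⇒ 1;  out=∅∪out(1)=∅
  fail(3) 'acd': from fail(2)=0 chase 'd': 0 ⇒ 7;  out=∅∪out(7)=∅
  fail(9) 'dab': from fail(8)=1 chase 'b': 1→0 ⇒ 0;  out=∅∪out(0)=∅
  fail(4) 'acdc': from fail(3)=7 chase 'c': 7→0 ⇒ 0;  out=∅∪out(0)=∅
  fail(10) 'dabb': from fail(9)=0 chase 'b': 0 ⇒ 0;  out=∅∪out(0)=∅
  fail(5) 'acdcb': from fail(4)=0 chase 'b': 0 ⇒ 0;  out=∅∪out(0)=∅
  fail(11) 'dabbc': from fail(10)=0 chase 'c': 0 ⇒ 0;  out=∅∪out(0)=∅
  fail(6) 'acdcbd': from fail(5)=0 chase 'd': 0 ⇒ 7;  out={0}∪out(7)={0}
  fail(12) 'dabbcc': from fail(11)=0 chase 'c': 0 ⇒ 0;  out={1}∪out(0)={1}

Text stream:
i=0 'c': node 0→0
i=1 'd': node 0→7
i=2 'a': node 7→8
i=3 'b': node 8→9
i=4 'b': node 9→10
i=5 'c': node 10→11
i=6 'c': node 11→12  emit P1@[1:6]
i=7 'd': node 12→7 (via fail)
i=8 'a': node 7→8
i=9 'b': node 8→9
i=10 'b': node 9→10
i=11 'c': node 10→11
i=12 'c': node 11→12  emit P1@[7:12]
i=13 'd': node 12→7 (via fail)
i=14 'a': node 7→8
i=15 'd': node 8→7 (via fail)
i=16 'a': node 7→8
i=17 'c': node 8→2 (via fail)
i=18 'd': node 2→3
i=19 'c': node 3→4
i=20 'b': node 4→5
i=21 'd': node 5→6  emit P0@[16:21]
i=22 'a': node 6→8 (via fail)
i=23 'd': node 8→7 (via fail)
i=24 'b': node 7→0 (via fail)
i=25 'd': node 0→7
i=26 'd': node 7→7 (via fail)
i=27 'a': node 7→8
i=28 'b': node 8→9
i=29 'b': node 9→10
i=30 'c': node 10→11
i=31 'c': node 11→12  emit P1@[26:31]
i=32 'd': node 12→7 (via fail)
i=33 'a': node 7→8
i=34 'c': node 8→2 (via fail)
i=35 'a': node 2→1 (via fail)
i=36 'c': node 1→2
i=37 'd': node 2→3
i=38 'c': node 3→4
i=39 'b': node 4→5
i=40 'd': node 5→6  emit P0@[35:40]

All matches (sorted): [[6,1],[12,1],[21,0],[31,1],[40,0]]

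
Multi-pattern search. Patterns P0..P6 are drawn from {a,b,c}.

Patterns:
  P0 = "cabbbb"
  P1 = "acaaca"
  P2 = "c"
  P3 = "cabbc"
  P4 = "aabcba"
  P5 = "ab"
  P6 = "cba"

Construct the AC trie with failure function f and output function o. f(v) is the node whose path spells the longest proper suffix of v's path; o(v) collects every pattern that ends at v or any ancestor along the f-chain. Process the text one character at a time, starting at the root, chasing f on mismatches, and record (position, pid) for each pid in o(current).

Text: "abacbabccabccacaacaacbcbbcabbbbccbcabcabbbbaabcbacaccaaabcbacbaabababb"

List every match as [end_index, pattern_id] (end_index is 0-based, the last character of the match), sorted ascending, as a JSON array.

Construct AC machine:
Trie (insert patterns):
  0='ε' goto a→7 c→1
  1='c' goto a→2 b→20  ←P2
  2='ca' goto b→3
  3='cab' goto b→4
  4='cabb' goto b→5 c→13
  5='cabbb' goto b→6
  6='cabbbb' goto ·  ←P0
  7='a' goto a→14 b→19 c→8
  8='ac' goto a→9
  9='aca' goto a→10
  10='acaa' goto c→11
  11='acaac' goto a→12
  12='acaaca' goto ·  ←P1
  13='cabbc' goto ·  ←P3
  14='aa' goto b→15
  15='aab' goto c→16
  16='aabc' goto b→17
  17='aabcb' goto a→18
  18='aabcba' goto ·  ←P4
  19='ab' goto ·  ←P5
  20='cb' goto a→21
  21='cba' goto ·  ←P6

BFS fail/out derivation:
  n1('c'): parent n0 fail=0; on 'c' 0 → fail=0;  out {2}∪∅={2}
  n7('a'): parent n0 fail=0; on 'a' 0 → fail=0;  out ∅∪∅=∅
  n2('ca'): parent n1 fail=0; on 'a' 0 → fail=7;  out ∅∪∅=∅
  n8('ac'): parent n7 fail=0; on 'c' 0 → fail=1;  out ∅∪{2}={2}
  n14('aa'): parent n7 fail=0; on 'a' 0 → fail=7;  out ∅∪∅=∅
  n19('ab'): parent n7 fail=0; on 'b' 0 → fail=0;  out {5}∪∅={5}
  n20('cb'): parent n1 fail=0; on 'b' 0 → fail=0;  out ∅∪∅=∅
  n3('cab'): parent n2 fail=7; on 'b' 7 → fail=19;  out ∅∪{5}={5}
  n9('aca'): parent n8 fail=1; on 'a' 1 → fail=2;  out ∅∪∅=∅
  n15('aab'): parent n14 fail=7; on 'b' 7 → fail=19;  out ∅∪{5}={5}
  n21('cba'): parent n20 fail=0; on 'a' 0 → fail=7;  out {6}∪∅={6}
  n4('cabb'): parent n3 fail=19; on 'b' 19→0 → fail=0;  out ∅∪∅=∅
  n10('acaa'): parent n9 fail=2; on 'a' 2→7 → fail=14;  out ∅∪∅=∅
  n16('aabc'): parent n15 fail=19; on 'c' 19→0 → fail=1;  out ∅∪{2}={2}
  n5('cabbb'): parent n4 fail=0; on 'b' 0 → fail=0;  out ∅∪∅=∅
  n11('acaac'): parent n10 fail=14; on 'c' 14→7 → fail=8;  out ∅∪{2}={2}
  n13('cabbc'): parent n4 fail=0; on 'c' 0 → fail=1;  out {3}∪{2}={2,3}
  n17('aabcb'): parent n16 fail=1; on 'b' 1 → fail=20;  out ∅∪∅=∅
  n6('cabbbb'): parent n5 fail=0; on 'b' 0 → fail=0;  out {0}∪∅={0}
  n12('acaaca'): parent n11 fail=8; on 'a' 8 → fail=9;  out {1}∪∅={1}
  n18('aabcba'): parent n17 fail=20; on 'a' 20 → fail=21;  out {4}∪{6}={4,6}

Run:
pos 0 'a': at 7
pos 1 'b': at 19  → match P5@[0:1]
pos 2 'a': at 7 ·f
pos 3 'c': at 8  → match P2@[3:3]
pos 4 'b': at 20 ·f
pos 5 'a': at 21  → match P6@[3:5]
pos 6 'b': at 19 ·f  → match P5@[5:6]
pos 7 'c': at 1 ·f  → match P2@[7:7]
pos 8 'c': at 1 ·f  → match P2@[8:8]
pos 9 'a': at 2
pos 10 'b': at 3  → match P5@[9:10]
pos 11 'c': at 1 ·f  → match P2@[11:11]
pos 12 'c': at 1 ·f  → match P2@[12:12]
pos 13 'a': at 2
pos 14 'c': at 8 ·f  → match P2@[14:14]
pos 15 'a': at 9
pos 16 'a': at 10
pos 17 'c': at 11  → match P2@[17:17]
pos 18 'a': at 12  → match P1@[13:18]
pos 19 'a': at 10 ·f
pos 20 'c': at 11  → match P2@[20:20]
pos 21 'b': at 20 ·f
pos 22 'c': at 1 ·f  → match P2@[22:22]
pos 23 'b': at 20
pos 24 'b': at 0 ·f
pos 25 'c': at 1  → match P2@[25:25]
pos 26 'a': at 2
pos 27 'b': at 3  → match P5@[26:27]
pos 28 'b': at 4
pos 29 'b': at 5
pos 30 'b': at 6  → match P0@[25:30]
pos 31 'c': at 1 ·f  → match P2@[31:31]
pos 32 'c': at 1 ·f  → match P2@[32:32]
pos 33 'b': at 20
pos 34 'c': at 1 ·f  → match P2@[34:34]
pos 35 'a': at 2
pos 36 'b': at 3  → match P5@[35:36]
pos 37 'c': at 1 ·f  → match P2@[37:37]
pos 38 'a': at 2
pos 39 'b': at 3  → match P5@[38:39]
pos 40 'b': at 4
pos 41 'b': at 5
pos 42 'b': at 6  → match P0@[37:42]
pos 43 'a': at 7 ·f
pos 44 'a': at 14
pos 45 'b': at 15  → match P5@[44:45]
pos 46 'c': at 16  → match P2@[46:46]
pos 47 'b': at 17
pos 48 'a': at 18  → match P4@[43:48],P6@[46:48]
pos 49 'c': at 8 ·f  → match P2@[49:49]
pos 50 'a': at 9
pos 51 'c': at 8 ·f  → match P2@[51:51]
pos 52 'c': at 1 ·f  → match P2@[52:52]
pos 53 'a': at 2
pos 54 'a': at 14 ·f
pos 55 'a': at 14 ·f
pos 56 'b': at 15  → match P5@[55:56]
pos 57 'c': at 16  → match P2@[57:57]
pos 58 'b': at 17
pos 59 'a': at 18  → match P4@[54:59],P6@[57:59]
pos 60 'c': at 8 ·f  → match P2@[60:60]
pos 61 'b': at 20 ·f
pos 62 'a': at 21  → match P6@[60:62]
pos 63 'a': at 14 ·f
pos 64 'b': at 15  → match P5@[63:64]
pos 65 'a': at 7 ·f
pos 66 'b': at 19  → match P5@[65:66]
pos 67 'a': at 7 ·f
pos 68 'b': at 19  → match P5@[67:68]
pos 69 'b': at 0 ·f

Matches: [[1,5],[3,2],[5,6],[6,5],[7,2],[8,2],[10,5],[11,2],[12,2],[14,2],[17,2],[18,1],[20,2],[22,2],[25,2],[27,5],[30,0],[31,2],[32,2],[34,2],[36,5],[37,2],[39,5],[42,0],[45,5],[46,2],[48,4],[48,6],[49,2],[51,2],[52,2],[56,5],[57,2],[59,4],[59,6],[60,2],[62,6],[64,5],[66,5],[68,5]]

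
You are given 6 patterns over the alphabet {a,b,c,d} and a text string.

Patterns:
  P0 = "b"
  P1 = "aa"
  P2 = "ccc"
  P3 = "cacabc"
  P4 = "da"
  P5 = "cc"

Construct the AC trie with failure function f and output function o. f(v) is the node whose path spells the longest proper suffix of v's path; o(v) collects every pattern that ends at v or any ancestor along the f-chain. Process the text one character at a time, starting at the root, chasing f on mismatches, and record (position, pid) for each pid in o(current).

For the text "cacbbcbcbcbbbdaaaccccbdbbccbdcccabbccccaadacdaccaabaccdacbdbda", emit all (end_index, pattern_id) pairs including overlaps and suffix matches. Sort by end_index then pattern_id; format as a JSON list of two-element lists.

Build:
Trie (insert patterns):
  n0 'ε': a→2 b→1 c→4 d→12
  n1 'b': ·  [P0 ends]
  n2 'a': a→3
  n3 'aa': ·  [P1 ends]
  n4 'c': a→7 c→5
  n5 'cc': c→6  [P5 ends]
  n6 'ccc': ·  [P2 ends]
  n7 'ca': c→8
  n8 'cac': a→9
  n9 'caca': b→10
  n10 'cacab': c→11
  n11 'cacabc': ·  [P3 ends]
  n12 'd': a→13
  n13 'da': ·  [P4 ends]

BFS fail/out derivation:
  fail(1) 'b': from fail(0)=0 chase 'b': 0 ⇒ 0;  out={0}∪out(0)={0}
  fail(2) 'a': from fail(0)=0 chase 'a': 0 ⇒ 0;  out=∅∪out(0)=∅
  fail(4) 'c': from fail(0)=0 chase 'c': 0 ⇒ 0;  out=∅∪out(0)=∅
  fail(12) 'd': from fail(0)=0 chase 'd': 0 ⇒ 0;  out=∅∪out(0)=∅
  fail(3) 'aa': from fail(2)=0 chase 'a': 0 ⇒ 2;  out={1}∪out(2)={1}
  fail(5) 'cc': from fail(4)=0 chase 'c': 0 ⇒ 4;  out={5}∪out(4)={5}
  fail(7) 'ca': from fail(4)=0 chase 'a': 0 ⇒ 2;  out=∅∪out(2)=∅
  fail(13) 'da': from fail(12)=0 chase 'a': 0 ⇒ 2;  out={4}∪out(2)={4}
  fail(6) 'ccc': from fail(5)=4 chase 'c': 4 ⇒ 5;  out={2}∪out(5)={2,5}
  fail(8) 'cac': from fail(7)=2 chase 'c': 2→0 ⇒ 4;  out=∅∪out(4)=∅
  fail(9) 'caca': from fail(8)=4 chase 'a': 4 ⇒ 7;  out=∅∪out(7)=∅
  fail(10) 'cacab': from fail(9)=7 chase 'b': 7→2→0 ⇒ 1;  out=∅∪out(1)={0}
  fail(11) 'cacabc': from fail(10)=1 chase 'c': 1→0 ⇒ 4;  out={3}∪out(4)={3}

Scan:
[0] read 'c'  n0⇒n4
[1] read 'a'  n4⇒n7
[2] read 'c'  n7⇒n8
[3] read 'b'  n8⇒n1 (via fail)  → match P0@[3:3]
[4] read 'b'  n1⇒n1 (via fail)  → match P0@[4:4]
[5] read 'c'  n1⇒n4 (via fail)
[6] read 'b'  n4⇒n1 (via fail)  → match P0@[6:6]
[7] read 'c'  n1⇒n4 (via fail)
[8] read 'b'  n4⇒n1 (via fail)  → match P0@[8:8]
[9] read 'c'  n1⇒n4 (via fail)
[10] read 'b'  n4⇒n1 (via fail)  → match P0@[10:10]
[11] read 'b'  n1⇒n1 (via fail)  → match P0@[11:11]
[12] read 'b'  n1⇒n1 (via fail)  → match P0@[12:12]
[13] read 'd'  n1⇒n12 (via fail)
[14] read 'a'  n12⇒n13  → match P4@[13:14]
[15] read 'a'  n13⇒n3 (via fail)  → match P1@[14:15]
[16] read 'a'  n3⇒n3 (via fail)  → match P1@[15:16]
[17] read 'c'  n3⇒n4 (via fail)
[18] read 'c'  n4⇒n5  → match P5@[17:18]
[19] read 'c'  n5⇒n6  → match P2@[17:19],P5@[18:19]
[20] read 'c'  n6⇒n6 (via fail)  → match P2@[18:20],P5@[19:20]
[21] read 'b'  n6⇒n1 (via fail)  → match P0@[21:21]
[22] read 'd'  n1⇒n12 (via fail)
[23] read 'b'  n12⇒n1 (via fail)  → match P0@[23:23]
[24] read 'b'  n1⇒n1 (via fail)  → match P0@[24:24]
[25] read 'c'  n1⇒n4 (via fail)
[26] read 'c'  n4⇒n5  → match P5@[25:26]
[27] read 'b'  n5⇒n1 (via fail)  → match P0@[27:27]
[28] read 'd'  n1⇒n12 (via fail)
[29] read 'c'  n12⇒n4 (via fail)
[30] read 'c'  n4⇒n5  → match P5@[29:30]
[31] read 'c'  n5⇒n6  → match P2@[29:31],P5@[30:31]
[32] read 'a'  n6⇒n7 (via fail)
[33] read 'b'  n7⇒n1 (via fail)  → match P0@[33:33]
[34] read 'b'  n1⇒n1 (via fail)  → match P0@[34:34]
[35] read 'c'  n1⇒n4 (via fail)
[36] read 'c'  n4⇒n5  → match P5@[35:36]
[37] read 'c'  n5⇒n6  → match P2@[35:37],P5@[36:37]
[38] read 'c'  n6⇒n6 (via fail)  → match P2@[36:38],P5@[37:38]
[39] read 'a'  n6⇒n7 (via fail)
[40] read 'a'  n7⇒n3 (via fail)  → match P1@[39:40]
[41] read 'd'  n3⇒n12 (via fail)
[42] read 'a'  n12⇒n13  → match P4@[41:42]
[43] read 'c'  n13⇒n4 (via fail)
[44] read 'd'  n4⇒n12 (via fail)
[45] read 'a'  n12⇒n13  → match P4@[44:45]
[46] read 'c'  n13⇒n4 (via fail)
[47] read 'c'  n4⇒n5  → match P5@[46:47]
[48] read 'a'  n5⇒n7 (via fail)
[49] read 'a'  n7⇒n3 (via fail)  → match P1@[48:49]
[50] read 'b'  n3⇒n1 (via fail)  → match P0@[50:50]
[51] read 'a'  n1⇒n2 (via fail)
[52] read 'c'  n2⇒n4 (via fail)
[53] read 'c'  n4⇒n5  → match P5@[52:53]
[54] read 'd'  n5⇒n12 (via fail)
[55] read 'a'  n12⇒n13  → match P4@[54:55]
[56] read 'c'  n13⇒n4 (via fail)
[57] read 'b'  n4⇒n1 (via fail)  → match P0@[57:57]
[58] read 'd'  n1⇒n12 (via fail)
[59] read 'b'  n12⇒n1 (via fail)  → match P0@[59:59]
[60] read 'd'  n1⇒n12 (via fail)
[61] read 'a'  n12⇒n13  → match P4@[60:61]

All matches (sorted): [[3,0],[4,0],[6,0],[8,0],[10,0],[11,0],[12,0],[14,4],[15,1],[16,1],[18,5],[19,2],[19,5],[20,2],[20,5],[21,0],[23,0],[24,0],[26,5],[27,0],[30,5],[31,2],[31,5],[33,0],[34,0],[36,5],[37,2],[37,5],[38,2],[38,5],[40,1],[42,4],[45,4],[47,5],[49,1],[50,0],[53,5],[55,4],[57,0],[59,0],[61,4]]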